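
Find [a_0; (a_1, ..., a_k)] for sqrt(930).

Write x_i = (sqrt(930) + m_i)/d_i with (m_0, d_0) = (0, 1). a_0 = floor(sqrt(930)) = 30, since 30^2 = 900 <= 930 < 961 = 31^2.
Iterate m_{i+1} = d_i*a_i - m_i, d_{i+1} = (930 - m_{i+1}^2)/d_i, a_{i+1} = floor((a_0 + m_{i+1})/d_{i+1}):
  m_1 = 1*30 - 0 = 30, d_1 = (930 - 30^2)/1 = 30/1 = 30, a_1 = floor((30 + 30)/30) = 2.
  m_2 = 30*2 - 30 = 30, d_2 = (930 - 30^2)/30 = 30/30 = 1, a_2 = floor((30 + 30)/1) = 60.
  m_3 = 1*60 - 30 = 30, d_3 = (930 - 30^2)/1 = 30/1 = 30: (m_3, d_3) = (m_1, d_1) = (30, 30), so from here the quotients repeat a_1, a_2; the period length is 2.
Hence the expansion of sqrt(930) is a_0 = 30 followed by the repeating block 2, 60 (period 2).

[30; (2, 60)]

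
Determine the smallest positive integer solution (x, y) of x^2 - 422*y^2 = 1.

First expand sqrt(422) as a continued fraction. With x_i = (sqrt(422) + m_i)/d_i and (m_0, d_0) = (0, 1): a_0 = floor(sqrt(422)) = 20, since 20^2 = 400 <= 422 < 441 = 21^2.
Iterate m_{i+1} = d_i*a_i - m_i, d_{i+1} = (422 - m_{i+1}^2)/d_i, a_{i+1} = floor((a_0 + m_{i+1})/d_{i+1}):
  m_1 = 1*20 - 0 = 20, d_1 = (422 - 20^2)/1 = 22/1 = 22, a_1 = floor((20 + 20)/22) = 1.
  m_2 = 22*1 - 20 = 2, d_2 = (422 - 2^2)/22 = 418/22 = 19, a_2 = floor((20 + 2)/19) = 1.
  m_3 = 19*1 - 2 = 17, d_3 = (422 - 17^2)/19 = 133/19 = 7, a_3 = floor((20 + 17)/7) = 5.
  m_4 = 7*5 - 17 = 18, d_4 = (422 - 18^2)/7 = 98/7 = 14, a_4 = floor((20 + 18)/14) = 2.
  m_5 = 14*2 - 18 = 10, d_5 = (422 - 10^2)/14 = 322/14 = 23, a_5 = floor((20 + 10)/23) = 1.
  m_6 = 23*1 - 10 = 13, d_6 = (422 - 13^2)/23 = 253/23 = 11, a_6 = floor((20 + 13)/11) = 3.
  m_7 = 11*3 - 13 = 20, d_7 = (422 - 20^2)/11 = 22/11 = 2, a_7 = floor((20 + 20)/2) = 20.
  m_8 = 2*20 - 20 = 20, d_8 = (422 - 20^2)/2 = 22/2 = 11, a_8 = floor((20 + 20)/11) = 3.
  m_9 = 11*3 - 20 = 13, d_9 = (422 - 13^2)/11 = 253/11 = 23, a_9 = floor((20 + 13)/23) = 1.
  m_10 = 23*1 - 13 = 10, d_10 = (422 - 10^2)/23 = 322/23 = 14, a_10 = floor((20 + 10)/14) = 2.
  m_11 = 14*2 - 10 = 18, d_11 = (422 - 18^2)/14 = 98/14 = 7, a_11 = floor((20 + 18)/7) = 5.
  m_12 = 7*5 - 18 = 17, d_12 = (422 - 17^2)/7 = 133/7 = 19, a_12 = floor((20 + 17)/19) = 1.
  m_13 = 19*1 - 17 = 2, d_13 = (422 - 2^2)/19 = 418/19 = 22, a_13 = floor((20 + 2)/22) = 1.
  m_14 = 22*1 - 2 = 20, d_14 = (422 - 20^2)/22 = 22/22 = 1, a_14 = floor((20 + 20)/1) = 40.
  m_15 = 1*40 - 20 = 20, d_15 = (422 - 20^2)/1 = 22/1 = 22: (m_15, d_15) = (m_1, d_1) = (20, 22), so from here the quotients repeat a_1, ..., a_14; the period length is 14.
So sqrt(422) = [20; (1, 1, 5, 2, 1, 3, 20, 3, 1, 2, 5, 1, 1, 40)] with period length k = 14.
k is even, so the fundamental solution of x^2 - 422y^2 = 1 is (p_{k-1}, q_{k-1}) = (p_13, q_13); compute convergents through index 13.
Convergents (p_i = a_i*p_{i-1} + p_{i-2}, q_i = a_i*q_{i-1} + q_{i-2} with p_{-2}=0, p_{-1}=1, q_{-2}=1, q_{-1}=0):
  i=0: a_0=20, p_0 = 20*1 + 0 = 20, q_0 = 20*0 + 1 = 1.
  i=1: a_1=1, p_1 = 1*20 + 1 = 21, q_1 = 1*1 + 0 = 1.
  i=2: a_2=1, p_2 = 1*21 + 20 = 41, q_2 = 1*1 + 1 = 2.
  i=3: a_3=5, p_3 = 5*41 + 21 = 226, q_3 = 5*2 + 1 = 11.
  i=4: a_4=2, p_4 = 2*226 + 41 = 493, q_4 = 2*11 + 2 = 24.
  i=5: a_5=1, p_5 = 1*493 + 226 = 719, q_5 = 1*24 + 11 = 35.
  i=6: a_6=3, p_6 = 3*719 + 493 = 2650, q_6 = 3*35 + 24 = 129.
  i=7: a_7=20, p_7 = 20*2650 + 719 = 53719, q_7 = 20*129 + 35 = 2615.
  i=8: a_8=3, p_8 = 3*53719 + 2650 = 163807, q_8 = 3*2615 + 129 = 7974.
  i=9: a_9=1, p_9 = 1*163807 + 53719 = 217526, q_9 = 1*7974 + 2615 = 10589.
  i=10: a_10=2, p_10 = 2*217526 + 163807 = 598859, q_10 = 2*10589 + 7974 = 29152.
  i=11: a_11=5, p_11 = 5*598859 + 217526 = 3211821, q_11 = 5*29152 + 10589 = 156349.
  i=12: a_12=1, p_12 = 1*3211821 + 598859 = 3810680, q_12 = 1*156349 + 29152 = 185501.
  i=13: a_13=1, p_13 = 1*3810680 + 3211821 = 7022501, q_13 = 1*185501 + 156349 = 341850.
Check: 7022501^2 - 422*341850^2 = 49315520295001 - 49315520295000 = 1, so (x, y) = (7022501, 341850) solves the equation, and by the theorem it is the least positive solution.

(x, y) = (7022501, 341850)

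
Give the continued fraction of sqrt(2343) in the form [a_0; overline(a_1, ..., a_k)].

[48; overline(2, 2, 8, 2, 2, 96)]

Write x_i = (sqrt(2343) + m_i)/d_i with (m_0, d_0) = (0, 1). a_0 = floor(sqrt(2343)) = 48, since 48^2 = 2304 <= 2343 < 2401 = 49^2.
Iterate m_{i+1} = d_i*a_i - m_i, d_{i+1} = (2343 - m_{i+1}^2)/d_i, a_{i+1} = floor((a_0 + m_{i+1})/d_{i+1}):
  m_1 = 1*48 - 0 = 48, d_1 = (2343 - 48^2)/1 = 39/1 = 39, a_1 = floor((48 + 48)/39) = 2.
  m_2 = 39*2 - 48 = 30, d_2 = (2343 - 30^2)/39 = 1443/39 = 37, a_2 = floor((48 + 30)/37) = 2.
  m_3 = 37*2 - 30 = 44, d_3 = (2343 - 44^2)/37 = 407/37 = 11, a_3 = floor((48 + 44)/11) = 8.
  m_4 = 11*8 - 44 = 44, d_4 = (2343 - 44^2)/11 = 407/11 = 37, a_4 = floor((48 + 44)/37) = 2.
  m_5 = 37*2 - 44 = 30, d_5 = (2343 - 30^2)/37 = 1443/37 = 39, a_5 = floor((48 + 30)/39) = 2.
  m_6 = 39*2 - 30 = 48, d_6 = (2343 - 48^2)/39 = 39/39 = 1, a_6 = floor((48 + 48)/1) = 96.
  m_7 = 1*96 - 48 = 48, d_7 = (2343 - 48^2)/1 = 39/1 = 39: (m_7, d_7) = (m_1, d_1) = (48, 39), so from here the quotients repeat a_1, ..., a_6; the period length is 6.
Hence the expansion of sqrt(2343) is a_0 = 48 followed by the repeating block 2, 2, 8, 2, 2, 96 (period 6).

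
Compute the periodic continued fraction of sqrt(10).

[3; (6)]

Write x_i = (sqrt(10) + m_i)/d_i with (m_0, d_0) = (0, 1). a_0 = floor(sqrt(10)) = 3, since 3^2 = 9 <= 10 < 16 = 4^2.
Iterate m_{i+1} = d_i*a_i - m_i, d_{i+1} = (10 - m_{i+1}^2)/d_i, a_{i+1} = floor((a_0 + m_{i+1})/d_{i+1}):
  m_1 = 1*3 - 0 = 3, d_1 = (10 - 3^2)/1 = 1/1 = 1, a_1 = floor((3 + 3)/1) = 6.
  m_2 = 1*6 - 3 = 3, d_2 = (10 - 3^2)/1 = 1/1 = 1: (m_2, d_2) = (m_1, d_1) = (3, 1), so from here the quotient a_1 repeats; the period length is 1.
Hence the expansion of sqrt(10) is a_0 = 3 followed by the repeating block 6 (period 1).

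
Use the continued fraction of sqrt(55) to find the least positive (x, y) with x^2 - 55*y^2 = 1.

First expand sqrt(55) as a continued fraction. With x_i = (sqrt(55) + m_i)/d_i and (m_0, d_0) = (0, 1): a_0 = floor(sqrt(55)) = 7, since 7^2 = 49 <= 55 < 64 = 8^2.
Iterate m_{i+1} = d_i*a_i - m_i, d_{i+1} = (55 - m_{i+1}^2)/d_i, a_{i+1} = floor((a_0 + m_{i+1})/d_{i+1}):
  m_1 = 1*7 - 0 = 7, d_1 = (55 - 7^2)/1 = 6/1 = 6, a_1 = floor((7 + 7)/6) = 2.
  m_2 = 6*2 - 7 = 5, d_2 = (55 - 5^2)/6 = 30/6 = 5, a_2 = floor((7 + 5)/5) = 2.
  m_3 = 5*2 - 5 = 5, d_3 = (55 - 5^2)/5 = 30/5 = 6, a_3 = floor((7 + 5)/6) = 2.
  m_4 = 6*2 - 5 = 7, d_4 = (55 - 7^2)/6 = 6/6 = 1, a_4 = floor((7 + 7)/1) = 14.
  m_5 = 1*14 - 7 = 7, d_5 = (55 - 7^2)/1 = 6/1 = 6: (m_5, d_5) = (m_1, d_1) = (7, 6), so from here the quotients repeat a_1, ..., a_4; the period length is 4.
So sqrt(55) = [7; (2, 2, 2, 14)] with period length k = 4.
k is even, so the fundamental solution of x^2 - 55y^2 = 1 is (p_{k-1}, q_{k-1}) = (p_3, q_3); compute convergents through index 3.
Convergents (p_i = a_i*p_{i-1} + p_{i-2}, q_i = a_i*q_{i-1} + q_{i-2} with p_{-2}=0, p_{-1}=1, q_{-2}=1, q_{-1}=0):
  i=0: a_0=7, p_0 = 7*1 + 0 = 7, q_0 = 7*0 + 1 = 1.
  i=1: a_1=2, p_1 = 2*7 + 1 = 15, q_1 = 2*1 + 0 = 2.
  i=2: a_2=2, p_2 = 2*15 + 7 = 37, q_2 = 2*2 + 1 = 5.
  i=3: a_3=2, p_3 = 2*37 + 15 = 89, q_3 = 2*5 + 2 = 12.
Check: 89^2 - 55*12^2 = 7921 - 7920 = 1, so (x, y) = (89, 12) solves the equation, and by the theorem it is the least positive solution.

(x, y) = (89, 12)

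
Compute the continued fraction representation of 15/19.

Run the Euclidean algorithm on 15 and 19; the successive quotients are the partial quotients a_0, a_1, ... (each step inverts the fractional part left over by the previous one):
  15 = 0*19 + 15, so a_0 = 0.
  19 = 1*15 + 4, so a_1 = 1.
  15 = 3*4 + 3, so a_2 = 3.
  4 = 1*3 + 1, so a_3 = 1.
  3 = 3*1 + 0, so a_4 = 3.
The remainder reaches 0 after 5 divisions, so the expansion has 5 partial quotients, read off in order.

[0; 1, 3, 1, 3]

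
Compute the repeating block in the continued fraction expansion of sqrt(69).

Write x_i = (sqrt(69) + m_i)/d_i with (m_0, d_0) = (0, 1). a_0 = floor(sqrt(69)) = 8, since 8^2 = 64 <= 69 < 81 = 9^2.
Iterate m_{i+1} = d_i*a_i - m_i, d_{i+1} = (69 - m_{i+1}^2)/d_i, a_{i+1} = floor((a_0 + m_{i+1})/d_{i+1}):
  m_1 = 1*8 - 0 = 8, d_1 = (69 - 8^2)/1 = 5/1 = 5, a_1 = floor((8 + 8)/5) = 3.
  m_2 = 5*3 - 8 = 7, d_2 = (69 - 7^2)/5 = 20/5 = 4, a_2 = floor((8 + 7)/4) = 3.
  m_3 = 4*3 - 7 = 5, d_3 = (69 - 5^2)/4 = 44/4 = 11, a_3 = floor((8 + 5)/11) = 1.
  m_4 = 11*1 - 5 = 6, d_4 = (69 - 6^2)/11 = 33/11 = 3, a_4 = floor((8 + 6)/3) = 4.
  m_5 = 3*4 - 6 = 6, d_5 = (69 - 6^2)/3 = 33/3 = 11, a_5 = floor((8 + 6)/11) = 1.
  m_6 = 11*1 - 6 = 5, d_6 = (69 - 5^2)/11 = 44/11 = 4, a_6 = floor((8 + 5)/4) = 3.
  m_7 = 4*3 - 5 = 7, d_7 = (69 - 7^2)/4 = 20/4 = 5, a_7 = floor((8 + 7)/5) = 3.
  m_8 = 5*3 - 7 = 8, d_8 = (69 - 8^2)/5 = 5/5 = 1, a_8 = floor((8 + 8)/1) = 16.
  m_9 = 1*16 - 8 = 8, d_9 = (69 - 8^2)/1 = 5/1 = 5: (m_9, d_9) = (m_1, d_1) = (8, 5), so from here the quotients repeat a_1, ..., a_8; the period length is 8.
Hence the expansion of sqrt(69) is a_0 = 8 followed by the repeating block 3, 3, 1, 4, 1, 3, 3, 16 (period 8).

[8; (3, 3, 1, 4, 1, 3, 3, 16)]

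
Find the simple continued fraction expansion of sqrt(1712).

Write x_i = (sqrt(1712) + m_i)/d_i with (m_0, d_0) = (0, 1). a_0 = floor(sqrt(1712)) = 41, since 41^2 = 1681 <= 1712 < 1764 = 42^2.
Iterate m_{i+1} = d_i*a_i - m_i, d_{i+1} = (1712 - m_{i+1}^2)/d_i, a_{i+1} = floor((a_0 + m_{i+1})/d_{i+1}):
  m_1 = 1*41 - 0 = 41, d_1 = (1712 - 41^2)/1 = 31/1 = 31, a_1 = floor((41 + 41)/31) = 2.
  m_2 = 31*2 - 41 = 21, d_2 = (1712 - 21^2)/31 = 1271/31 = 41, a_2 = floor((41 + 21)/41) = 1.
  m_3 = 41*1 - 21 = 20, d_3 = (1712 - 20^2)/41 = 1312/41 = 32, a_3 = floor((41 + 20)/32) = 1.
  m_4 = 32*1 - 20 = 12, d_4 = (1712 - 12^2)/32 = 1568/32 = 49, a_4 = floor((41 + 12)/49) = 1.
  m_5 = 49*1 - 12 = 37, d_5 = (1712 - 37^2)/49 = 343/49 = 7, a_5 = floor((41 + 37)/7) = 11.
  m_6 = 7*11 - 37 = 40, d_6 = (1712 - 40^2)/7 = 112/7 = 16, a_6 = floor((41 + 40)/16) = 5.
  m_7 = 16*5 - 40 = 40, d_7 = (1712 - 40^2)/16 = 112/16 = 7, a_7 = floor((41 + 40)/7) = 11.
  m_8 = 7*11 - 40 = 37, d_8 = (1712 - 37^2)/7 = 343/7 = 49, a_8 = floor((41 + 37)/49) = 1.
  m_9 = 49*1 - 37 = 12, d_9 = (1712 - 12^2)/49 = 1568/49 = 32, a_9 = floor((41 + 12)/32) = 1.
  m_10 = 32*1 - 12 = 20, d_10 = (1712 - 20^2)/32 = 1312/32 = 41, a_10 = floor((41 + 20)/41) = 1.
  m_11 = 41*1 - 20 = 21, d_11 = (1712 - 21^2)/41 = 1271/41 = 31, a_11 = floor((41 + 21)/31) = 2.
  m_12 = 31*2 - 21 = 41, d_12 = (1712 - 41^2)/31 = 31/31 = 1, a_12 = floor((41 + 41)/1) = 82.
  m_13 = 1*82 - 41 = 41, d_13 = (1712 - 41^2)/1 = 31/1 = 31: (m_13, d_13) = (m_1, d_1) = (41, 31), so from here the quotients repeat a_1, ..., a_12; the period length is 12.
Hence the expansion of sqrt(1712) is a_0 = 41 followed by the repeating block 2, 1, 1, 1, 11, 5, 11, 1, 1, 1, 2, 82 (period 12).

[41; (2, 1, 1, 1, 11, 5, 11, 1, 1, 1, 2, 82)]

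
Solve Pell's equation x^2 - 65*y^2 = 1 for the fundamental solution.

First expand sqrt(65) as a continued fraction. With x_i = (sqrt(65) + m_i)/d_i and (m_0, d_0) = (0, 1): a_0 = floor(sqrt(65)) = 8, since 8^2 = 64 <= 65 < 81 = 9^2.
Iterate m_{i+1} = d_i*a_i - m_i, d_{i+1} = (65 - m_{i+1}^2)/d_i, a_{i+1} = floor((a_0 + m_{i+1})/d_{i+1}):
  m_1 = 1*8 - 0 = 8, d_1 = (65 - 8^2)/1 = 1/1 = 1, a_1 = floor((8 + 8)/1) = 16.
  m_2 = 1*16 - 8 = 8, d_2 = (65 - 8^2)/1 = 1/1 = 1: (m_2, d_2) = (m_1, d_1) = (8, 1), so from here the quotient a_1 repeats; the period length is 1.
So sqrt(65) = [8; (16)] with period length k = 1.
k is odd, so (p_{k-1}, q_{k-1}) only solves x^2 - 65y^2 = -1 and the fundamental solution of x^2 - 65y^2 = 1 is (p_{2k-1}, q_{2k-1}) = (p_1, q_1); compute convergents through index 1, running through the period twice.
Convergents (p_i = a_i*p_{i-1} + p_{i-2}, q_i = a_i*q_{i-1} + q_{i-2} with p_{-2}=0, p_{-1}=1, q_{-2}=1, q_{-1}=0):
  i=0: a_0=8, p_0 = 8*1 + 0 = 8, q_0 = 8*0 + 1 = 1.
  i=1: a_1=16, p_1 = 16*8 + 1 = 129, q_1 = 16*1 + 0 = 16.
Indeed p_0^2 - 65*q_0^2 = 64 - 65 = -1, not +1.
Check: 129^2 - 65*16^2 = 16641 - 16640 = 1, so (x, y) = (129, 16) solves the equation, and by the theorem it is the least positive solution.

(x, y) = (129, 16)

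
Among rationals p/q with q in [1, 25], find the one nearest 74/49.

38/25

Expand x = 74/49 as a continued fraction with the Euclidean algorithm:
  74 = 1*49 + 25, so a_0 = 1.
  49 = 1*25 + 24, so a_1 = 1.
  25 = 1*24 + 1, so a_2 = 1.
  24 = 24*1 + 0, so a_3 = 24.
so x = [1; 1, 1, 24].
Convergents (p_i = a_i*p_{i-1} + p_{i-2}, q_i = a_i*q_{i-1} + q_{i-2} with p_{-2}=0, p_{-1}=1, q_{-2}=1, q_{-1}=0), until the denominator exceeds 25:
  i=0: a_0=1, p_0 = 1*1 + 0 = 1, q_0 = 1*0 + 1 = 1.
  i=1: a_1=1, p_1 = 1*1 + 1 = 2, q_1 = 1*1 + 0 = 1.
  i=2: a_2=1, p_2 = 1*2 + 1 = 3, q_2 = 1*1 + 1 = 2.
  i=3: a_3=24, p_3 = 24*3 + 2 = 74, q_3 = 24*2 + 1 = 49.
q_3 = 49 > 25, so the last convergent with denominator <= 25 is p_2/q_2 = 3/2.
The closest fraction with denominator <= 25 is either p_2/q_2 or the intermediate fraction (k*p_2 + p_1)/(k*q_2 + q_1) with the largest k >= 1 whose denominator stays <= 25; these approach x as k grows, and every other convergent or intermediate fraction in range is farther away.
Largest k: floor((25 - q_1)/q_2) = floor((25 - 1)/2) = 12.
That gives (12*3 + 2)/(12*2 + 1) = 38/25.
Compare the errors: |x - 3/2| = |74*2 - 3*49|/(49*2) = 1/98, and |x - 38/25| = |74*25 - 38*49|/(49*25) = 12/1225.
Cross-multiplying, 12*98 = 1176 < 1225 = 1*1225, so 12/1225 is smaller: the intermediate fraction 38/25 is closer to x than 3/2.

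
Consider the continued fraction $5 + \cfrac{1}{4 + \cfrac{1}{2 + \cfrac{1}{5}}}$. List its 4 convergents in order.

Using the convergent recurrence p_i = a_i*p_{i-1} + p_{i-2}, q_i = a_i*q_{i-1} + q_{i-2} with p_{-2}=0, p_{-1}=1, q_{-2}=1, q_{-1}=0:
  i=0: a_0=5, p_0 = 5*1 + 0 = 5, q_0 = 5*0 + 1 = 1.
  i=1: a_1=4, p_1 = 4*5 + 1 = 21, q_1 = 4*1 + 0 = 4.
  i=2: a_2=2, p_2 = 2*21 + 5 = 47, q_2 = 2*4 + 1 = 9.
  i=3: a_3=5, p_3 = 5*47 + 21 = 256, q_3 = 5*9 + 4 = 49.

5/1, 21/4, 47/9, 256/49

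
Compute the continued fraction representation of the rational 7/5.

[1; 2, 2]

Run the Euclidean algorithm on 7 and 5; the successive quotients are the partial quotients a_0, a_1, ... (each step inverts the fractional part left over by the previous one):
  7 = 1*5 + 2, so a_0 = 1.
  5 = 2*2 + 1, so a_1 = 2.
  2 = 2*1 + 0, so a_2 = 2.
The remainder reaches 0 after 3 divisions, so the expansion has 3 partial quotients, read off in order.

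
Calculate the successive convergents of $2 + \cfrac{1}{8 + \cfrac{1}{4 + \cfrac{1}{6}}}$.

Using the convergent recurrence p_i = a_i*p_{i-1} + p_{i-2}, q_i = a_i*q_{i-1} + q_{i-2} with p_{-2}=0, p_{-1}=1, q_{-2}=1, q_{-1}=0:
  i=0: a_0=2, p_0 = 2*1 + 0 = 2, q_0 = 2*0 + 1 = 1.
  i=1: a_1=8, p_1 = 8*2 + 1 = 17, q_1 = 8*1 + 0 = 8.
  i=2: a_2=4, p_2 = 4*17 + 2 = 70, q_2 = 4*8 + 1 = 33.
  i=3: a_3=6, p_3 = 6*70 + 17 = 437, q_3 = 6*33 + 8 = 206.

2/1, 17/8, 70/33, 437/206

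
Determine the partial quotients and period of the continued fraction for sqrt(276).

[16; (1, 1, 1, 1, 2, 2, 2, 1, 1, 1, 1, 32)]

Write x_i = (sqrt(276) + m_i)/d_i with (m_0, d_0) = (0, 1). a_0 = floor(sqrt(276)) = 16, since 16^2 = 256 <= 276 < 289 = 17^2.
Iterate m_{i+1} = d_i*a_i - m_i, d_{i+1} = (276 - m_{i+1}^2)/d_i, a_{i+1} = floor((a_0 + m_{i+1})/d_{i+1}):
  m_1 = 1*16 - 0 = 16, d_1 = (276 - 16^2)/1 = 20/1 = 20, a_1 = floor((16 + 16)/20) = 1.
  m_2 = 20*1 - 16 = 4, d_2 = (276 - 4^2)/20 = 260/20 = 13, a_2 = floor((16 + 4)/13) = 1.
  m_3 = 13*1 - 4 = 9, d_3 = (276 - 9^2)/13 = 195/13 = 15, a_3 = floor((16 + 9)/15) = 1.
  m_4 = 15*1 - 9 = 6, d_4 = (276 - 6^2)/15 = 240/15 = 16, a_4 = floor((16 + 6)/16) = 1.
  m_5 = 16*1 - 6 = 10, d_5 = (276 - 10^2)/16 = 176/16 = 11, a_5 = floor((16 + 10)/11) = 2.
  m_6 = 11*2 - 10 = 12, d_6 = (276 - 12^2)/11 = 132/11 = 12, a_6 = floor((16 + 12)/12) = 2.
  m_7 = 12*2 - 12 = 12, d_7 = (276 - 12^2)/12 = 132/12 = 11, a_7 = floor((16 + 12)/11) = 2.
  m_8 = 11*2 - 12 = 10, d_8 = (276 - 10^2)/11 = 176/11 = 16, a_8 = floor((16 + 10)/16) = 1.
  m_9 = 16*1 - 10 = 6, d_9 = (276 - 6^2)/16 = 240/16 = 15, a_9 = floor((16 + 6)/15) = 1.
  m_10 = 15*1 - 6 = 9, d_10 = (276 - 9^2)/15 = 195/15 = 13, a_10 = floor((16 + 9)/13) = 1.
  m_11 = 13*1 - 9 = 4, d_11 = (276 - 4^2)/13 = 260/13 = 20, a_11 = floor((16 + 4)/20) = 1.
  m_12 = 20*1 - 4 = 16, d_12 = (276 - 16^2)/20 = 20/20 = 1, a_12 = floor((16 + 16)/1) = 32.
  m_13 = 1*32 - 16 = 16, d_13 = (276 - 16^2)/1 = 20/1 = 20: (m_13, d_13) = (m_1, d_1) = (16, 20), so from here the quotients repeat a_1, ..., a_12; the period length is 12.
Hence the expansion of sqrt(276) is a_0 = 16 followed by the repeating block 1, 1, 1, 1, 2, 2, 2, 1, 1, 1, 1, 32 (period 12).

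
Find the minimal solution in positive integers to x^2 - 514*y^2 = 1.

(x, y) = (4625, 204)

First expand sqrt(514) as a continued fraction. With x_i = (sqrt(514) + m_i)/d_i and (m_0, d_0) = (0, 1): a_0 = floor(sqrt(514)) = 22, since 22^2 = 484 <= 514 < 529 = 23^2.
Iterate m_{i+1} = d_i*a_i - m_i, d_{i+1} = (514 - m_{i+1}^2)/d_i, a_{i+1} = floor((a_0 + m_{i+1})/d_{i+1}):
  m_1 = 1*22 - 0 = 22, d_1 = (514 - 22^2)/1 = 30/1 = 30, a_1 = floor((22 + 22)/30) = 1.
  m_2 = 30*1 - 22 = 8, d_2 = (514 - 8^2)/30 = 450/30 = 15, a_2 = floor((22 + 8)/15) = 2.
  m_3 = 15*2 - 8 = 22, d_3 = (514 - 22^2)/15 = 30/15 = 2, a_3 = floor((22 + 22)/2) = 22.
  m_4 = 2*22 - 22 = 22, d_4 = (514 - 22^2)/2 = 30/2 = 15, a_4 = floor((22 + 22)/15) = 2.
  m_5 = 15*2 - 22 = 8, d_5 = (514 - 8^2)/15 = 450/15 = 30, a_5 = floor((22 + 8)/30) = 1.
  m_6 = 30*1 - 8 = 22, d_6 = (514 - 22^2)/30 = 30/30 = 1, a_6 = floor((22 + 22)/1) = 44.
  m_7 = 1*44 - 22 = 22, d_7 = (514 - 22^2)/1 = 30/1 = 30: (m_7, d_7) = (m_1, d_1) = (22, 30), so from here the quotients repeat a_1, ..., a_6; the period length is 6.
So sqrt(514) = [22; (1, 2, 22, 2, 1, 44)] with period length k = 6.
k is even, so the fundamental solution of x^2 - 514y^2 = 1 is (p_{k-1}, q_{k-1}) = (p_5, q_5); compute convergents through index 5.
Convergents (p_i = a_i*p_{i-1} + p_{i-2}, q_i = a_i*q_{i-1} + q_{i-2} with p_{-2}=0, p_{-1}=1, q_{-2}=1, q_{-1}=0):
  i=0: a_0=22, p_0 = 22*1 + 0 = 22, q_0 = 22*0 + 1 = 1.
  i=1: a_1=1, p_1 = 1*22 + 1 = 23, q_1 = 1*1 + 0 = 1.
  i=2: a_2=2, p_2 = 2*23 + 22 = 68, q_2 = 2*1 + 1 = 3.
  i=3: a_3=22, p_3 = 22*68 + 23 = 1519, q_3 = 22*3 + 1 = 67.
  i=4: a_4=2, p_4 = 2*1519 + 68 = 3106, q_4 = 2*67 + 3 = 137.
  i=5: a_5=1, p_5 = 1*3106 + 1519 = 4625, q_5 = 1*137 + 67 = 204.
Check: 4625^2 - 514*204^2 = 21390625 - 21390624 = 1, so (x, y) = (4625, 204) solves the equation, and by the theorem it is the least positive solution.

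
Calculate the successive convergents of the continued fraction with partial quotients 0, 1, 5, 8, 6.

0/1, 1/1, 5/6, 41/49, 251/300

Using the convergent recurrence p_i = a_i*p_{i-1} + p_{i-2}, q_i = a_i*q_{i-1} + q_{i-2} with p_{-2}=0, p_{-1}=1, q_{-2}=1, q_{-1}=0:
  i=0: a_0=0, p_0 = 0*1 + 0 = 0, q_0 = 0*0 + 1 = 1.
  i=1: a_1=1, p_1 = 1*0 + 1 = 1, q_1 = 1*1 + 0 = 1.
  i=2: a_2=5, p_2 = 5*1 + 0 = 5, q_2 = 5*1 + 1 = 6.
  i=3: a_3=8, p_3 = 8*5 + 1 = 41, q_3 = 8*6 + 1 = 49.
  i=4: a_4=6, p_4 = 6*41 + 5 = 251, q_4 = 6*49 + 6 = 300.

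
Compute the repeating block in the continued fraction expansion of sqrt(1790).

[42; (3, 4, 8, 4, 3, 84)]

Write x_i = (sqrt(1790) + m_i)/d_i with (m_0, d_0) = (0, 1). a_0 = floor(sqrt(1790)) = 42, since 42^2 = 1764 <= 1790 < 1849 = 43^2.
Iterate m_{i+1} = d_i*a_i - m_i, d_{i+1} = (1790 - m_{i+1}^2)/d_i, a_{i+1} = floor((a_0 + m_{i+1})/d_{i+1}):
  m_1 = 1*42 - 0 = 42, d_1 = (1790 - 42^2)/1 = 26/1 = 26, a_1 = floor((42 + 42)/26) = 3.
  m_2 = 26*3 - 42 = 36, d_2 = (1790 - 36^2)/26 = 494/26 = 19, a_2 = floor((42 + 36)/19) = 4.
  m_3 = 19*4 - 36 = 40, d_3 = (1790 - 40^2)/19 = 190/19 = 10, a_3 = floor((42 + 40)/10) = 8.
  m_4 = 10*8 - 40 = 40, d_4 = (1790 - 40^2)/10 = 190/10 = 19, a_4 = floor((42 + 40)/19) = 4.
  m_5 = 19*4 - 40 = 36, d_5 = (1790 - 36^2)/19 = 494/19 = 26, a_5 = floor((42 + 36)/26) = 3.
  m_6 = 26*3 - 36 = 42, d_6 = (1790 - 42^2)/26 = 26/26 = 1, a_6 = floor((42 + 42)/1) = 84.
  m_7 = 1*84 - 42 = 42, d_7 = (1790 - 42^2)/1 = 26/1 = 26: (m_7, d_7) = (m_1, d_1) = (42, 26), so from here the quotients repeat a_1, ..., a_6; the period length is 6.
Hence the expansion of sqrt(1790) is a_0 = 42 followed by the repeating block 3, 4, 8, 4, 3, 84 (period 6).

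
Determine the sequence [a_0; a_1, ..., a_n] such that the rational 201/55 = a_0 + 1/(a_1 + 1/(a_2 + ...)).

[3; 1, 1, 1, 8, 2]

Run the Euclidean algorithm on 201 and 55; the successive quotients are the partial quotients a_0, a_1, ... (each step inverts the fractional part left over by the previous one):
  201 = 3*55 + 36, so a_0 = 3.
  55 = 1*36 + 19, so a_1 = 1.
  36 = 1*19 + 17, so a_2 = 1.
  19 = 1*17 + 2, so a_3 = 1.
  17 = 8*2 + 1, so a_4 = 8.
  2 = 2*1 + 0, so a_5 = 2.
The remainder reaches 0 after 6 divisions, so the expansion has 6 partial quotients, read off in order.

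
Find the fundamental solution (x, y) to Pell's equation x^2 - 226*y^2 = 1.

First expand sqrt(226) as a continued fraction. With x_i = (sqrt(226) + m_i)/d_i and (m_0, d_0) = (0, 1): a_0 = floor(sqrt(226)) = 15, since 15^2 = 225 <= 226 < 256 = 16^2.
Iterate m_{i+1} = d_i*a_i - m_i, d_{i+1} = (226 - m_{i+1}^2)/d_i, a_{i+1} = floor((a_0 + m_{i+1})/d_{i+1}):
  m_1 = 1*15 - 0 = 15, d_1 = (226 - 15^2)/1 = 1/1 = 1, a_1 = floor((15 + 15)/1) = 30.
  m_2 = 1*30 - 15 = 15, d_2 = (226 - 15^2)/1 = 1/1 = 1: (m_2, d_2) = (m_1, d_1) = (15, 1), so from here the quotient a_1 repeats; the period length is 1.
So sqrt(226) = [15; (30)] with period length k = 1.
k is odd, so (p_{k-1}, q_{k-1}) only solves x^2 - 226y^2 = -1 and the fundamental solution of x^2 - 226y^2 = 1 is (p_{2k-1}, q_{2k-1}) = (p_1, q_1); compute convergents through index 1, running through the period twice.
Convergents (p_i = a_i*p_{i-1} + p_{i-2}, q_i = a_i*q_{i-1} + q_{i-2} with p_{-2}=0, p_{-1}=1, q_{-2}=1, q_{-1}=0):
  i=0: a_0=15, p_0 = 15*1 + 0 = 15, q_0 = 15*0 + 1 = 1.
  i=1: a_1=30, p_1 = 30*15 + 1 = 451, q_1 = 30*1 + 0 = 30.
Indeed p_0^2 - 226*q_0^2 = 225 - 226 = -1, not +1.
Check: 451^2 - 226*30^2 = 203401 - 203400 = 1, so (x, y) = (451, 30) solves the equation, and by the theorem it is the least positive solution.

(x, y) = (451, 30)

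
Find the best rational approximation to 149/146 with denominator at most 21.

1/1

Expand x = 149/146 as a continued fraction with the Euclidean algorithm:
  149 = 1*146 + 3, so a_0 = 1.
  146 = 48*3 + 2, so a_1 = 48.
  3 = 1*2 + 1, so a_2 = 1.
  2 = 2*1 + 0, so a_3 = 2.
so x = [1; 48, 1, 2].
Convergents (p_i = a_i*p_{i-1} + p_{i-2}, q_i = a_i*q_{i-1} + q_{i-2} with p_{-2}=0, p_{-1}=1, q_{-2}=1, q_{-1}=0), until the denominator exceeds 21:
  i=0: a_0=1, p_0 = 1*1 + 0 = 1, q_0 = 1*0 + 1 = 1.
  i=1: a_1=48, p_1 = 48*1 + 1 = 49, q_1 = 48*1 + 0 = 48.
q_1 = 48 > 21, so the last convergent with denominator <= 21 is p_0/q_0 = 1/1.
The closest fraction with denominator <= 21 is either p_0/q_0 or the intermediate fraction (k*p_0 + p_{-1})/(k*q_0 + q_{-1}) with the largest k >= 1 whose denominator stays <= 21; these approach x as k grows, and every other convergent or intermediate fraction in range is farther away.
Largest k: floor((21 - q_{-1})/q_0) = floor((21 - 0)/1) = 21 (using the seeds p_{-1} = 1, q_{-1} = 0).
That gives (21*1 + 1)/(21*1 + 0) = 22/21.
Compare the errors: |x - 1/1| = |149*1 - 1*146|/(146*1) = 3/146, and |x - 22/21| = |149*21 - 22*146|/(146*21) = 83/3066.
Cross-multiplying, 3*3066 = 9198 < 12118 = 83*146, so 3/146 is smaller: the convergent 1/1 is closer to x than 22/21.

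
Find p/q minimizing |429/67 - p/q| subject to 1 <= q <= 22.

Expand x = 429/67 as a continued fraction with the Euclidean algorithm:
  429 = 6*67 + 27, so a_0 = 6.
  67 = 2*27 + 13, so a_1 = 2.
  27 = 2*13 + 1, so a_2 = 2.
  13 = 13*1 + 0, so a_3 = 13.
so x = [6; 2, 2, 13].
Convergents (p_i = a_i*p_{i-1} + p_{i-2}, q_i = a_i*q_{i-1} + q_{i-2} with p_{-2}=0, p_{-1}=1, q_{-2}=1, q_{-1}=0), until the denominator exceeds 22:
  i=0: a_0=6, p_0 = 6*1 + 0 = 6, q_0 = 6*0 + 1 = 1.
  i=1: a_1=2, p_1 = 2*6 + 1 = 13, q_1 = 2*1 + 0 = 2.
  i=2: a_2=2, p_2 = 2*13 + 6 = 32, q_2 = 2*2 + 1 = 5.
  i=3: a_3=13, p_3 = 13*32 + 13 = 429, q_3 = 13*5 + 2 = 67.
q_3 = 67 > 22, so the last convergent with denominator <= 22 is p_2/q_2 = 32/5.
The closest fraction with denominator <= 22 is either p_2/q_2 or the intermediate fraction (k*p_2 + p_1)/(k*q_2 + q_1) with the largest k >= 1 whose denominator stays <= 22; these approach x as k grows, and every other convergent or intermediate fraction in range is farther away.
Largest k: floor((22 - q_1)/q_2) = floor((22 - 2)/5) = 4.
That gives (4*32 + 13)/(4*5 + 2) = 141/22.
Compare the errors: |x - 32/5| = |429*5 - 32*67|/(67*5) = 1/335, and |x - 141/22| = |429*22 - 141*67|/(67*22) = 9/1474.
Cross-multiplying, 1*1474 = 1474 < 3015 = 9*335, so 1/335 is smaller: the convergent 32/5 is closer to x than 141/22.

32/5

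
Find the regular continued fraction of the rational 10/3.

[3; 3]

Run the Euclidean algorithm on 10 and 3; the successive quotients are the partial quotients a_0, a_1, ... (each step inverts the fractional part left over by the previous one):
  10 = 3*3 + 1, so a_0 = 3.
  3 = 3*1 + 0, so a_1 = 3.
The remainder reaches 0 after 2 divisions, so the expansion has 2 partial quotients, read off in order.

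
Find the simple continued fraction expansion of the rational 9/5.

Run the Euclidean algorithm on 9 and 5; the successive quotients are the partial quotients a_0, a_1, ... (each step inverts the fractional part left over by the previous one):
  9 = 1*5 + 4, so a_0 = 1.
  5 = 1*4 + 1, so a_1 = 1.
  4 = 4*1 + 0, so a_2 = 4.
The remainder reaches 0 after 3 divisions, so the expansion has 3 partial quotients, read off in order.

[1; 1, 4]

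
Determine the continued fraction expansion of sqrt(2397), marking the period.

[48; (1, 23, 2, 23, 1, 96)]

Write x_i = (sqrt(2397) + m_i)/d_i with (m_0, d_0) = (0, 1). a_0 = floor(sqrt(2397)) = 48, since 48^2 = 2304 <= 2397 < 2401 = 49^2.
Iterate m_{i+1} = d_i*a_i - m_i, d_{i+1} = (2397 - m_{i+1}^2)/d_i, a_{i+1} = floor((a_0 + m_{i+1})/d_{i+1}):
  m_1 = 1*48 - 0 = 48, d_1 = (2397 - 48^2)/1 = 93/1 = 93, a_1 = floor((48 + 48)/93) = 1.
  m_2 = 93*1 - 48 = 45, d_2 = (2397 - 45^2)/93 = 372/93 = 4, a_2 = floor((48 + 45)/4) = 23.
  m_3 = 4*23 - 45 = 47, d_3 = (2397 - 47^2)/4 = 188/4 = 47, a_3 = floor((48 + 47)/47) = 2.
  m_4 = 47*2 - 47 = 47, d_4 = (2397 - 47^2)/47 = 188/47 = 4, a_4 = floor((48 + 47)/4) = 23.
  m_5 = 4*23 - 47 = 45, d_5 = (2397 - 45^2)/4 = 372/4 = 93, a_5 = floor((48 + 45)/93) = 1.
  m_6 = 93*1 - 45 = 48, d_6 = (2397 - 48^2)/93 = 93/93 = 1, a_6 = floor((48 + 48)/1) = 96.
  m_7 = 1*96 - 48 = 48, d_7 = (2397 - 48^2)/1 = 93/1 = 93: (m_7, d_7) = (m_1, d_1) = (48, 93), so from here the quotients repeat a_1, ..., a_6; the period length is 6.
Hence the expansion of sqrt(2397) is a_0 = 48 followed by the repeating block 1, 23, 2, 23, 1, 96 (period 6).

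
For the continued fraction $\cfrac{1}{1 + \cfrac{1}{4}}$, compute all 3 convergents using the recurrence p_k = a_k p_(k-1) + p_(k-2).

Using the convergent recurrence p_i = a_i*p_{i-1} + p_{i-2}, q_i = a_i*q_{i-1} + q_{i-2} with p_{-2}=0, p_{-1}=1, q_{-2}=1, q_{-1}=0:
  i=0: a_0=0, p_0 = 0*1 + 0 = 0, q_0 = 0*0 + 1 = 1.
  i=1: a_1=1, p_1 = 1*0 + 1 = 1, q_1 = 1*1 + 0 = 1.
  i=2: a_2=4, p_2 = 4*1 + 0 = 4, q_2 = 4*1 + 1 = 5.

0/1, 1/1, 4/5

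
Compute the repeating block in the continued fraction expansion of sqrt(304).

[17; (2, 3, 2, 1, 1, 1, 1, 1, 2, 3, 2, 34)]

Write x_i = (sqrt(304) + m_i)/d_i with (m_0, d_0) = (0, 1). a_0 = floor(sqrt(304)) = 17, since 17^2 = 289 <= 304 < 324 = 18^2.
Iterate m_{i+1} = d_i*a_i - m_i, d_{i+1} = (304 - m_{i+1}^2)/d_i, a_{i+1} = floor((a_0 + m_{i+1})/d_{i+1}):
  m_1 = 1*17 - 0 = 17, d_1 = (304 - 17^2)/1 = 15/1 = 15, a_1 = floor((17 + 17)/15) = 2.
  m_2 = 15*2 - 17 = 13, d_2 = (304 - 13^2)/15 = 135/15 = 9, a_2 = floor((17 + 13)/9) = 3.
  m_3 = 9*3 - 13 = 14, d_3 = (304 - 14^2)/9 = 108/9 = 12, a_3 = floor((17 + 14)/12) = 2.
  m_4 = 12*2 - 14 = 10, d_4 = (304 - 10^2)/12 = 204/12 = 17, a_4 = floor((17 + 10)/17) = 1.
  m_5 = 17*1 - 10 = 7, d_5 = (304 - 7^2)/17 = 255/17 = 15, a_5 = floor((17 + 7)/15) = 1.
  m_6 = 15*1 - 7 = 8, d_6 = (304 - 8^2)/15 = 240/15 = 16, a_6 = floor((17 + 8)/16) = 1.
  m_7 = 16*1 - 8 = 8, d_7 = (304 - 8^2)/16 = 240/16 = 15, a_7 = floor((17 + 8)/15) = 1.
  m_8 = 15*1 - 8 = 7, d_8 = (304 - 7^2)/15 = 255/15 = 17, a_8 = floor((17 + 7)/17) = 1.
  m_9 = 17*1 - 7 = 10, d_9 = (304 - 10^2)/17 = 204/17 = 12, a_9 = floor((17 + 10)/12) = 2.
  m_10 = 12*2 - 10 = 14, d_10 = (304 - 14^2)/12 = 108/12 = 9, a_10 = floor((17 + 14)/9) = 3.
  m_11 = 9*3 - 14 = 13, d_11 = (304 - 13^2)/9 = 135/9 = 15, a_11 = floor((17 + 13)/15) = 2.
  m_12 = 15*2 - 13 = 17, d_12 = (304 - 17^2)/15 = 15/15 = 1, a_12 = floor((17 + 17)/1) = 34.
  m_13 = 1*34 - 17 = 17, d_13 = (304 - 17^2)/1 = 15/1 = 15: (m_13, d_13) = (m_1, d_1) = (17, 15), so from here the quotients repeat a_1, ..., a_12; the period length is 12.
Hence the expansion of sqrt(304) is a_0 = 17 followed by the repeating block 2, 3, 2, 1, 1, 1, 1, 1, 2, 3, 2, 34 (period 12).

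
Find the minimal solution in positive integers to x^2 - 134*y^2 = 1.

(x, y) = (145925, 12606)

First expand sqrt(134) as a continued fraction. With x_i = (sqrt(134) + m_i)/d_i and (m_0, d_0) = (0, 1): a_0 = floor(sqrt(134)) = 11, since 11^2 = 121 <= 134 < 144 = 12^2.
Iterate m_{i+1} = d_i*a_i - m_i, d_{i+1} = (134 - m_{i+1}^2)/d_i, a_{i+1} = floor((a_0 + m_{i+1})/d_{i+1}):
  m_1 = 1*11 - 0 = 11, d_1 = (134 - 11^2)/1 = 13/1 = 13, a_1 = floor((11 + 11)/13) = 1.
  m_2 = 13*1 - 11 = 2, d_2 = (134 - 2^2)/13 = 130/13 = 10, a_2 = floor((11 + 2)/10) = 1.
  m_3 = 10*1 - 2 = 8, d_3 = (134 - 8^2)/10 = 70/10 = 7, a_3 = floor((11 + 8)/7) = 2.
  m_4 = 7*2 - 8 = 6, d_4 = (134 - 6^2)/7 = 98/7 = 14, a_4 = floor((11 + 6)/14) = 1.
  m_5 = 14*1 - 6 = 8, d_5 = (134 - 8^2)/14 = 70/14 = 5, a_5 = floor((11 + 8)/5) = 3.
  m_6 = 5*3 - 8 = 7, d_6 = (134 - 7^2)/5 = 85/5 = 17, a_6 = floor((11 + 7)/17) = 1.
  m_7 = 17*1 - 7 = 10, d_7 = (134 - 10^2)/17 = 34/17 = 2, a_7 = floor((11 + 10)/2) = 10.
  m_8 = 2*10 - 10 = 10, d_8 = (134 - 10^2)/2 = 34/2 = 17, a_8 = floor((11 + 10)/17) = 1.
  m_9 = 17*1 - 10 = 7, d_9 = (134 - 7^2)/17 = 85/17 = 5, a_9 = floor((11 + 7)/5) = 3.
  m_10 = 5*3 - 7 = 8, d_10 = (134 - 8^2)/5 = 70/5 = 14, a_10 = floor((11 + 8)/14) = 1.
  m_11 = 14*1 - 8 = 6, d_11 = (134 - 6^2)/14 = 98/14 = 7, a_11 = floor((11 + 6)/7) = 2.
  m_12 = 7*2 - 6 = 8, d_12 = (134 - 8^2)/7 = 70/7 = 10, a_12 = floor((11 + 8)/10) = 1.
  m_13 = 10*1 - 8 = 2, d_13 = (134 - 2^2)/10 = 130/10 = 13, a_13 = floor((11 + 2)/13) = 1.
  m_14 = 13*1 - 2 = 11, d_14 = (134 - 11^2)/13 = 13/13 = 1, a_14 = floor((11 + 11)/1) = 22.
  m_15 = 1*22 - 11 = 11, d_15 = (134 - 11^2)/1 = 13/1 = 13: (m_15, d_15) = (m_1, d_1) = (11, 13), so from here the quotients repeat a_1, ..., a_14; the period length is 14.
So sqrt(134) = [11; (1, 1, 2, 1, 3, 1, 10, 1, 3, 1, 2, 1, 1, 22)] with period length k = 14.
k is even, so the fundamental solution of x^2 - 134y^2 = 1 is (p_{k-1}, q_{k-1}) = (p_13, q_13); compute convergents through index 13.
Convergents (p_i = a_i*p_{i-1} + p_{i-2}, q_i = a_i*q_{i-1} + q_{i-2} with p_{-2}=0, p_{-1}=1, q_{-2}=1, q_{-1}=0):
  i=0: a_0=11, p_0 = 11*1 + 0 = 11, q_0 = 11*0 + 1 = 1.
  i=1: a_1=1, p_1 = 1*11 + 1 = 12, q_1 = 1*1 + 0 = 1.
  i=2: a_2=1, p_2 = 1*12 + 11 = 23, q_2 = 1*1 + 1 = 2.
  i=3: a_3=2, p_3 = 2*23 + 12 = 58, q_3 = 2*2 + 1 = 5.
  i=4: a_4=1, p_4 = 1*58 + 23 = 81, q_4 = 1*5 + 2 = 7.
  i=5: a_5=3, p_5 = 3*81 + 58 = 301, q_5 = 3*7 + 5 = 26.
  i=6: a_6=1, p_6 = 1*301 + 81 = 382, q_6 = 1*26 + 7 = 33.
  i=7: a_7=10, p_7 = 10*382 + 301 = 4121, q_7 = 10*33 + 26 = 356.
  i=8: a_8=1, p_8 = 1*4121 + 382 = 4503, q_8 = 1*356 + 33 = 389.
  i=9: a_9=3, p_9 = 3*4503 + 4121 = 17630, q_9 = 3*389 + 356 = 1523.
  i=10: a_10=1, p_10 = 1*17630 + 4503 = 22133, q_10 = 1*1523 + 389 = 1912.
  i=11: a_11=2, p_11 = 2*22133 + 17630 = 61896, q_11 = 2*1912 + 1523 = 5347.
  i=12: a_12=1, p_12 = 1*61896 + 22133 = 84029, q_12 = 1*5347 + 1912 = 7259.
  i=13: a_13=1, p_13 = 1*84029 + 61896 = 145925, q_13 = 1*7259 + 5347 = 12606.
Check: 145925^2 - 134*12606^2 = 21294105625 - 21294105624 = 1, so (x, y) = (145925, 12606) solves the equation, and by the theorem it is the least positive solution.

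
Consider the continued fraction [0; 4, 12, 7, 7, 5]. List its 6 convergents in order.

Using the convergent recurrence p_i = a_i*p_{i-1} + p_{i-2}, q_i = a_i*q_{i-1} + q_{i-2} with p_{-2}=0, p_{-1}=1, q_{-2}=1, q_{-1}=0:
  i=0: a_0=0, p_0 = 0*1 + 0 = 0, q_0 = 0*0 + 1 = 1.
  i=1: a_1=4, p_1 = 4*0 + 1 = 1, q_1 = 4*1 + 0 = 4.
  i=2: a_2=12, p_2 = 12*1 + 0 = 12, q_2 = 12*4 + 1 = 49.
  i=3: a_3=7, p_3 = 7*12 + 1 = 85, q_3 = 7*49 + 4 = 347.
  i=4: a_4=7, p_4 = 7*85 + 12 = 607, q_4 = 7*347 + 49 = 2478.
  i=5: a_5=5, p_5 = 5*607 + 85 = 3120, q_5 = 5*2478 + 347 = 12737.

0/1, 1/4, 12/49, 85/347, 607/2478, 3120/12737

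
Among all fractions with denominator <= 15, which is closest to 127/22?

Expand x = 127/22 as a continued fraction with the Euclidean algorithm:
  127 = 5*22 + 17, so a_0 = 5.
  22 = 1*17 + 5, so a_1 = 1.
  17 = 3*5 + 2, so a_2 = 3.
  5 = 2*2 + 1, so a_3 = 2.
  2 = 2*1 + 0, so a_4 = 2.
so x = [5; 1, 3, 2, 2].
Convergents (p_i = a_i*p_{i-1} + p_{i-2}, q_i = a_i*q_{i-1} + q_{i-2} with p_{-2}=0, p_{-1}=1, q_{-2}=1, q_{-1}=0), until the denominator exceeds 15:
  i=0: a_0=5, p_0 = 5*1 + 0 = 5, q_0 = 5*0 + 1 = 1.
  i=1: a_1=1, p_1 = 1*5 + 1 = 6, q_1 = 1*1 + 0 = 1.
  i=2: a_2=3, p_2 = 3*6 + 5 = 23, q_2 = 3*1 + 1 = 4.
  i=3: a_3=2, p_3 = 2*23 + 6 = 52, q_3 = 2*4 + 1 = 9.
  i=4: a_4=2, p_4 = 2*52 + 23 = 127, q_4 = 2*9 + 4 = 22.
q_4 = 22 > 15, so the last convergent with denominator <= 15 is p_3/q_3 = 52/9.
The closest fraction with denominator <= 15 is either p_3/q_3 or the intermediate fraction (k*p_3 + p_2)/(k*q_3 + q_2) with the largest k >= 1 whose denominator stays <= 15; these approach x as k grows, and every other convergent or intermediate fraction in range is farther away.
Largest k: floor((15 - q_2)/q_3) = floor((15 - 4)/9) = 1.
That gives (1*52 + 23)/(1*9 + 4) = 75/13.
Compare the errors: |x - 52/9| = |127*9 - 52*22|/(22*9) = 1/198, and |x - 75/13| = |127*13 - 75*22|/(22*13) = 1/286.
Cross-multiplying, 1*198 = 198 < 286 = 1*286, so 1/286 is smaller: the intermediate fraction 75/13 is closer to x than 52/9.

75/13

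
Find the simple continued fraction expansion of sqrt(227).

[15; (15, 30)]

Write x_i = (sqrt(227) + m_i)/d_i with (m_0, d_0) = (0, 1). a_0 = floor(sqrt(227)) = 15, since 15^2 = 225 <= 227 < 256 = 16^2.
Iterate m_{i+1} = d_i*a_i - m_i, d_{i+1} = (227 - m_{i+1}^2)/d_i, a_{i+1} = floor((a_0 + m_{i+1})/d_{i+1}):
  m_1 = 1*15 - 0 = 15, d_1 = (227 - 15^2)/1 = 2/1 = 2, a_1 = floor((15 + 15)/2) = 15.
  m_2 = 2*15 - 15 = 15, d_2 = (227 - 15^2)/2 = 2/2 = 1, a_2 = floor((15 + 15)/1) = 30.
  m_3 = 1*30 - 15 = 15, d_3 = (227 - 15^2)/1 = 2/1 = 2: (m_3, d_3) = (m_1, d_1) = (15, 2), so from here the quotients repeat a_1, a_2; the period length is 2.
Hence the expansion of sqrt(227) is a_0 = 15 followed by the repeating block 15, 30 (period 2).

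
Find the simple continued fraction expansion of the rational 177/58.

Run the Euclidean algorithm on 177 and 58; the successive quotients are the partial quotients a_0, a_1, ... (each step inverts the fractional part left over by the previous one):
  177 = 3*58 + 3, so a_0 = 3.
  58 = 19*3 + 1, so a_1 = 19.
  3 = 3*1 + 0, so a_2 = 3.
The remainder reaches 0 after 3 divisions, so the expansion has 3 partial quotients, read off in order.

[3; 19, 3]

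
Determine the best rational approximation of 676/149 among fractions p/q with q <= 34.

127/28

Expand x = 676/149 as a continued fraction with the Euclidean algorithm:
  676 = 4*149 + 80, so a_0 = 4.
  149 = 1*80 + 69, so a_1 = 1.
  80 = 1*69 + 11, so a_2 = 1.
  69 = 6*11 + 3, so a_3 = 6.
  11 = 3*3 + 2, so a_4 = 3.
  3 = 1*2 + 1, so a_5 = 1.
  2 = 2*1 + 0, so a_6 = 2.
so x = [4; 1, 1, 6, 3, 1, 2].
Convergents (p_i = a_i*p_{i-1} + p_{i-2}, q_i = a_i*q_{i-1} + q_{i-2} with p_{-2}=0, p_{-1}=1, q_{-2}=1, q_{-1}=0), until the denominator exceeds 34:
  i=0: a_0=4, p_0 = 4*1 + 0 = 4, q_0 = 4*0 + 1 = 1.
  i=1: a_1=1, p_1 = 1*4 + 1 = 5, q_1 = 1*1 + 0 = 1.
  i=2: a_2=1, p_2 = 1*5 + 4 = 9, q_2 = 1*1 + 1 = 2.
  i=3: a_3=6, p_3 = 6*9 + 5 = 59, q_3 = 6*2 + 1 = 13.
  i=4: a_4=3, p_4 = 3*59 + 9 = 186, q_4 = 3*13 + 2 = 41.
q_4 = 41 > 34, so the last convergent with denominator <= 34 is p_3/q_3 = 59/13.
The closest fraction with denominator <= 34 is either p_3/q_3 or the intermediate fraction (k*p_3 + p_2)/(k*q_3 + q_2) with the largest k >= 1 whose denominator stays <= 34; these approach x as k grows, and every other convergent or intermediate fraction in range is farther away.
Largest k: floor((34 - q_2)/q_3) = floor((34 - 2)/13) = 2.
That gives (2*59 + 9)/(2*13 + 2) = 127/28.
Compare the errors: |x - 59/13| = |676*13 - 59*149|/(149*13) = 3/1937, and |x - 127/28| = |676*28 - 127*149|/(149*28) = 5/4172.
Cross-multiplying, 5*1937 = 9685 < 12516 = 3*4172, so 5/4172 is smaller: the intermediate fraction 127/28 is closer to x than 59/13.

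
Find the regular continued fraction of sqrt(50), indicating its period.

Write x_i = (sqrt(50) + m_i)/d_i with (m_0, d_0) = (0, 1). a_0 = floor(sqrt(50)) = 7, since 7^2 = 49 <= 50 < 64 = 8^2.
Iterate m_{i+1} = d_i*a_i - m_i, d_{i+1} = (50 - m_{i+1}^2)/d_i, a_{i+1} = floor((a_0 + m_{i+1})/d_{i+1}):
  m_1 = 1*7 - 0 = 7, d_1 = (50 - 7^2)/1 = 1/1 = 1, a_1 = floor((7 + 7)/1) = 14.
  m_2 = 1*14 - 7 = 7, d_2 = (50 - 7^2)/1 = 1/1 = 1: (m_2, d_2) = (m_1, d_1) = (7, 1), so from here the quotient a_1 repeats; the period length is 1.
Hence the expansion of sqrt(50) is a_0 = 7 followed by the repeating block 14 (period 1).

[7; (14)]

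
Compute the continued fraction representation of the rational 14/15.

Run the Euclidean algorithm on 14 and 15; the successive quotients are the partial quotients a_0, a_1, ... (each step inverts the fractional part left over by the previous one):
  14 = 0*15 + 14, so a_0 = 0.
  15 = 1*14 + 1, so a_1 = 1.
  14 = 14*1 + 0, so a_2 = 14.
The remainder reaches 0 after 3 divisions, so the expansion has 3 partial quotients, read off in order.

[0; 1, 14]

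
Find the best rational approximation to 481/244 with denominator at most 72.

69/35

Expand x = 481/244 as a continued fraction with the Euclidean algorithm:
  481 = 1*244 + 237, so a_0 = 1.
  244 = 1*237 + 7, so a_1 = 1.
  237 = 33*7 + 6, so a_2 = 33.
  7 = 1*6 + 1, so a_3 = 1.
  6 = 6*1 + 0, so a_4 = 6.
so x = [1; 1, 33, 1, 6].
Convergents (p_i = a_i*p_{i-1} + p_{i-2}, q_i = a_i*q_{i-1} + q_{i-2} with p_{-2}=0, p_{-1}=1, q_{-2}=1, q_{-1}=0), until the denominator exceeds 72:
  i=0: a_0=1, p_0 = 1*1 + 0 = 1, q_0 = 1*0 + 1 = 1.
  i=1: a_1=1, p_1 = 1*1 + 1 = 2, q_1 = 1*1 + 0 = 1.
  i=2: a_2=33, p_2 = 33*2 + 1 = 67, q_2 = 33*1 + 1 = 34.
  i=3: a_3=1, p_3 = 1*67 + 2 = 69, q_3 = 1*34 + 1 = 35.
  i=4: a_4=6, p_4 = 6*69 + 67 = 481, q_4 = 6*35 + 34 = 244.
q_4 = 244 > 72, so the last convergent with denominator <= 72 is p_3/q_3 = 69/35.
The closest fraction with denominator <= 72 is either p_3/q_3 or the intermediate fraction (k*p_3 + p_2)/(k*q_3 + q_2) with the largest k >= 1 whose denominator stays <= 72; these approach x as k grows, and every other convergent or intermediate fraction in range is farther away.
Largest k: floor((72 - q_2)/q_3) = floor((72 - 34)/35) = 1.
That gives (1*69 + 67)/(1*35 + 34) = 136/69.
Compare the errors: |x - 69/35| = |481*35 - 69*244|/(244*35) = 1/8540, and |x - 136/69| = |481*69 - 136*244|/(244*69) = 5/16836.
Cross-multiplying, 1*16836 = 16836 < 42700 = 5*8540, so 1/8540 is smaller: the convergent 69/35 is closer to x than 136/69.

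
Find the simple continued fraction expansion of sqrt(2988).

[54; (1, 1, 1, 26, 1, 1, 1, 108)]

Write x_i = (sqrt(2988) + m_i)/d_i with (m_0, d_0) = (0, 1). a_0 = floor(sqrt(2988)) = 54, since 54^2 = 2916 <= 2988 < 3025 = 55^2.
Iterate m_{i+1} = d_i*a_i - m_i, d_{i+1} = (2988 - m_{i+1}^2)/d_i, a_{i+1} = floor((a_0 + m_{i+1})/d_{i+1}):
  m_1 = 1*54 - 0 = 54, d_1 = (2988 - 54^2)/1 = 72/1 = 72, a_1 = floor((54 + 54)/72) = 1.
  m_2 = 72*1 - 54 = 18, d_2 = (2988 - 18^2)/72 = 2664/72 = 37, a_2 = floor((54 + 18)/37) = 1.
  m_3 = 37*1 - 18 = 19, d_3 = (2988 - 19^2)/37 = 2627/37 = 71, a_3 = floor((54 + 19)/71) = 1.
  m_4 = 71*1 - 19 = 52, d_4 = (2988 - 52^2)/71 = 284/71 = 4, a_4 = floor((54 + 52)/4) = 26.
  m_5 = 4*26 - 52 = 52, d_5 = (2988 - 52^2)/4 = 284/4 = 71, a_5 = floor((54 + 52)/71) = 1.
  m_6 = 71*1 - 52 = 19, d_6 = (2988 - 19^2)/71 = 2627/71 = 37, a_6 = floor((54 + 19)/37) = 1.
  m_7 = 37*1 - 19 = 18, d_7 = (2988 - 18^2)/37 = 2664/37 = 72, a_7 = floor((54 + 18)/72) = 1.
  m_8 = 72*1 - 18 = 54, d_8 = (2988 - 54^2)/72 = 72/72 = 1, a_8 = floor((54 + 54)/1) = 108.
  m_9 = 1*108 - 54 = 54, d_9 = (2988 - 54^2)/1 = 72/1 = 72: (m_9, d_9) = (m_1, d_1) = (54, 72), so from here the quotients repeat a_1, ..., a_8; the period length is 8.
Hence the expansion of sqrt(2988) is a_0 = 54 followed by the repeating block 1, 1, 1, 26, 1, 1, 1, 108 (period 8).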